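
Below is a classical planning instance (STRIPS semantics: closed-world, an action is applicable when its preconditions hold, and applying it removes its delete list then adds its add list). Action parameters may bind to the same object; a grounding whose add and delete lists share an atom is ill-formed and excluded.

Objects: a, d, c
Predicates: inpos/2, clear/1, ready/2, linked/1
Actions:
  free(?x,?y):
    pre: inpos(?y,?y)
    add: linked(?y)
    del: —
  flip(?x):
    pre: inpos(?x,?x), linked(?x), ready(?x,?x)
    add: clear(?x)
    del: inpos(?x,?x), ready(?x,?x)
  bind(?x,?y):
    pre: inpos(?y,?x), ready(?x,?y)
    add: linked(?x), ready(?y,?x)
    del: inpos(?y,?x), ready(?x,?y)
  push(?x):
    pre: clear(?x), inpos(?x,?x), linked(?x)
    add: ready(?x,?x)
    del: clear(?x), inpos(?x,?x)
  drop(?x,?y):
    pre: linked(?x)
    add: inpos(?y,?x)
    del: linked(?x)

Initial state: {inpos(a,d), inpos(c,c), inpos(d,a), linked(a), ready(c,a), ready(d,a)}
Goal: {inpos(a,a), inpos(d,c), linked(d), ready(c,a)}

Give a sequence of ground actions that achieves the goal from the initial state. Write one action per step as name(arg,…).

1. free(a,c)  →  {inpos(a,d), inpos(c,c), inpos(d,a), linked(a), linked(c), ready(c,a), ready(d,a)}
2. bind(d,a)  →  {inpos(c,c), inpos(d,a), linked(a), linked(c), linked(d), ready(a,d), ready(c,a)}
3. drop(a,a)  →  {inpos(a,a), inpos(c,c), inpos(d,a), linked(c), linked(d), ready(a,d), ready(c,a)}
4. drop(c,d)  →  {inpos(a,a), inpos(c,c), inpos(d,a), inpos(d,c), linked(d), ready(a,d), ready(c,a)}

free(a,c); bind(d,a); drop(a,a); drop(c,d)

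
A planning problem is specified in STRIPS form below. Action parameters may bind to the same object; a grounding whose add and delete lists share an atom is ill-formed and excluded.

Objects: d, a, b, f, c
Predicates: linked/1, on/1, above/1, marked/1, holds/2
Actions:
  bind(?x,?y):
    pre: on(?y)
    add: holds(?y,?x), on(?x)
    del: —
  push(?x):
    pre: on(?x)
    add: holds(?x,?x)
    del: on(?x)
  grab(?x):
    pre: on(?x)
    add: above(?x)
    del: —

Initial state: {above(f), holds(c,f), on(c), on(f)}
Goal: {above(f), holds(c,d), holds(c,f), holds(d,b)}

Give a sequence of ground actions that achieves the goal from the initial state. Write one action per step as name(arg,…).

1. bind(d,c)  →  {above(f), holds(c,d), holds(c,f), on(c), on(d), on(f)}
2. bind(b,d)  →  {above(f), holds(c,d), holds(c,f), holds(d,b), on(b), on(c), on(d), on(f)}

bind(d,c); bind(b,d)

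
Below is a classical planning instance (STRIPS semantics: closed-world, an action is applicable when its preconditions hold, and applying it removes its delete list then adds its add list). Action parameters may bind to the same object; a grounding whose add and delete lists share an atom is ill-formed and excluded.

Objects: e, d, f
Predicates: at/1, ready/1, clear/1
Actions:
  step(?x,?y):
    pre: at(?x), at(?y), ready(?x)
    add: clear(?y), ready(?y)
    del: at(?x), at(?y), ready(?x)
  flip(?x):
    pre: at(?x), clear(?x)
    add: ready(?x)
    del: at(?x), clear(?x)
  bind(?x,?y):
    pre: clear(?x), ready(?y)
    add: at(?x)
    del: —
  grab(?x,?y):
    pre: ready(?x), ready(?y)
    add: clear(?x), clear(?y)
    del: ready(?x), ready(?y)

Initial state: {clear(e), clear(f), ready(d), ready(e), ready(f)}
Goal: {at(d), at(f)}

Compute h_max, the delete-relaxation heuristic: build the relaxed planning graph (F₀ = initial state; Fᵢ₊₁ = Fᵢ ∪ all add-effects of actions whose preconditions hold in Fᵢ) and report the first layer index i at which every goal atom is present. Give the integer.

2

F0 = init (5 atoms)
F1 = F0 ∪ {at(e), at(f), clear(d)}  (8 atoms)
F2 = F1 ∪ {at(d)}  (9 atoms)
goal ⊆ F2  ⇒  h_max = 2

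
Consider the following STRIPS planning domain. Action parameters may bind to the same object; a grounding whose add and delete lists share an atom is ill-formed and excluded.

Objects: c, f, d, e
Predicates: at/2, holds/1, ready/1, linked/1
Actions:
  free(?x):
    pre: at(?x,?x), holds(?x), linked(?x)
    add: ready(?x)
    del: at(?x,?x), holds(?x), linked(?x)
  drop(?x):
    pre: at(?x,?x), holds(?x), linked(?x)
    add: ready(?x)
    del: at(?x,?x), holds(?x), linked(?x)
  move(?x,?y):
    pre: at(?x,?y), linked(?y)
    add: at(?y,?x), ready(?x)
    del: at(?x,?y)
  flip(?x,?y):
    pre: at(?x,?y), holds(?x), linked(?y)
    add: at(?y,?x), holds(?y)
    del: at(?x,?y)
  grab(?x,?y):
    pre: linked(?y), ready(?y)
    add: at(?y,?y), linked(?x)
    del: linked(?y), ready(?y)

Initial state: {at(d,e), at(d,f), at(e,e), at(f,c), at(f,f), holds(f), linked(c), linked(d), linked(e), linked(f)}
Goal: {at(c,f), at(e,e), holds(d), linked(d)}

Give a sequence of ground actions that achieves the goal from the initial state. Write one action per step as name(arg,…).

1. move(f,c)  →  {at(c,f), at(d,e), at(d,f), at(e,e), at(f,f), holds(f), linked(c), linked(d), linked(e), linked(f), ready(f)}
2. move(d,f)  →  {at(c,f), at(d,e), at(e,e), at(f,d), at(f,f), holds(f), linked(c), linked(d), linked(e), linked(f), ready(d), ready(f)}
3. flip(f,d)  →  {at(c,f), at(d,e), at(d,f), at(e,e), at(f,f), holds(d), holds(f), linked(c), linked(d), linked(e), linked(f), ready(d), ready(f)}

move(f,c); move(d,f); flip(f,d)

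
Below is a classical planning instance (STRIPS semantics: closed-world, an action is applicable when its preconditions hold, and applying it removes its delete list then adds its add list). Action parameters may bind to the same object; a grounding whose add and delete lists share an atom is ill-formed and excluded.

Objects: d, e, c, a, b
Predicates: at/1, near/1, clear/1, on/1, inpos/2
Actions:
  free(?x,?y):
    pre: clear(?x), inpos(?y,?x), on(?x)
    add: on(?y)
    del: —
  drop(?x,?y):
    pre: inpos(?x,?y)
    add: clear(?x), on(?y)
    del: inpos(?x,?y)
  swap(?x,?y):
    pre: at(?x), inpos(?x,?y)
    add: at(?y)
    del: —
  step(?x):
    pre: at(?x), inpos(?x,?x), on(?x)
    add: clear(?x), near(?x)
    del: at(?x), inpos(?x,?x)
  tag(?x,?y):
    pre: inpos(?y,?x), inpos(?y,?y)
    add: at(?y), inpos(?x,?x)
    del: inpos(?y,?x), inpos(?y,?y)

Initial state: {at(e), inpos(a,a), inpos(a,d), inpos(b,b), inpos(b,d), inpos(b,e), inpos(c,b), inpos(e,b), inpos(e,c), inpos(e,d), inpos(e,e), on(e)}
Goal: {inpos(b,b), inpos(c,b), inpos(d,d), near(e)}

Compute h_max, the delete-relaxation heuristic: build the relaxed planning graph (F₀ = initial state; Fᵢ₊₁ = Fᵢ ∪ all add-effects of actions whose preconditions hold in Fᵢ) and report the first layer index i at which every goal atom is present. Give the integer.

1

F0 = init (12 atoms)
F1 = F0 ∪ {at(a), at(b), at(c), at(d), clear(a), clear(b), clear(c), clear(e), inpos(c,c), inpos(d,d), near(e), on(a), on(b), on(c), on(d)}  (27 atoms)
goal ⊆ F1  ⇒  h_max = 1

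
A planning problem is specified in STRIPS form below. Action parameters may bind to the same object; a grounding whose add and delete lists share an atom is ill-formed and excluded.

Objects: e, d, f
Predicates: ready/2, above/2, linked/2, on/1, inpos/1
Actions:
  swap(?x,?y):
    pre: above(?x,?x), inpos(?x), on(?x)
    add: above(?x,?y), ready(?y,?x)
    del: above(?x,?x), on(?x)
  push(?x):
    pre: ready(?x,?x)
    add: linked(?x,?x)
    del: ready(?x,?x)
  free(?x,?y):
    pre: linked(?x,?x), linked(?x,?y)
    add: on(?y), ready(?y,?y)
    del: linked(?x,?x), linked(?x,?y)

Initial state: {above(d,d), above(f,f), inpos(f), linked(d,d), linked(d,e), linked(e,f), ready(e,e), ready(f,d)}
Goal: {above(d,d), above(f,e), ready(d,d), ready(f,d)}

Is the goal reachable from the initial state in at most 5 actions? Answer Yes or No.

Yes

1. push(e)  →  {above(d,d), above(f,f), inpos(f), linked(d,d), linked(d,e), linked(e,e), linked(e,f), ready(f,d)}
2. free(e,f)  →  {above(d,d), above(f,f), inpos(f), linked(d,d), linked(d,e), on(f), ready(f,d), ready(f,f)}
3. swap(f,e)  →  {above(d,d), above(f,e), inpos(f), linked(d,d), linked(d,e), ready(e,f), ready(f,d), ready(f,f)}
4. free(d,d)  →  {above(d,d), above(f,e), inpos(f), linked(d,e), on(d), ready(d,d), ready(e,f), ready(f,d), ready(f,f)}
optimal plan length = 4; 4 ≤ 5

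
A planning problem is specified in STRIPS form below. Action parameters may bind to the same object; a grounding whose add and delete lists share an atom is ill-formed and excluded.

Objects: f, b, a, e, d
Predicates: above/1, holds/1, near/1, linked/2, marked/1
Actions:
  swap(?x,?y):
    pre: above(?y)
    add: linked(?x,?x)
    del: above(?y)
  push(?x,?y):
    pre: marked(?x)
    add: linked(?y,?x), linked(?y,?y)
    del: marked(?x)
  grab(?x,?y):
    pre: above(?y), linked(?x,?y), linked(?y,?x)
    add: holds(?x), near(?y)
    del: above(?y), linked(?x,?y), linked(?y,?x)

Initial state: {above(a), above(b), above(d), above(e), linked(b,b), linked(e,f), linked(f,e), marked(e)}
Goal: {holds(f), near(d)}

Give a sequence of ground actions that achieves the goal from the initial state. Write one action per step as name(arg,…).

1. swap(d,b)  →  {above(a), above(d), above(e), linked(b,b), linked(d,d), linked(e,f), linked(f,e), marked(e)}
2. grab(f,e)  →  {above(a), above(d), holds(f), linked(b,b), linked(d,d), marked(e), near(e)}
3. grab(d,d)  →  {above(a), holds(d), holds(f), linked(b,b), marked(e), near(d), near(e)}

swap(d,b); grab(f,e); grab(d,d)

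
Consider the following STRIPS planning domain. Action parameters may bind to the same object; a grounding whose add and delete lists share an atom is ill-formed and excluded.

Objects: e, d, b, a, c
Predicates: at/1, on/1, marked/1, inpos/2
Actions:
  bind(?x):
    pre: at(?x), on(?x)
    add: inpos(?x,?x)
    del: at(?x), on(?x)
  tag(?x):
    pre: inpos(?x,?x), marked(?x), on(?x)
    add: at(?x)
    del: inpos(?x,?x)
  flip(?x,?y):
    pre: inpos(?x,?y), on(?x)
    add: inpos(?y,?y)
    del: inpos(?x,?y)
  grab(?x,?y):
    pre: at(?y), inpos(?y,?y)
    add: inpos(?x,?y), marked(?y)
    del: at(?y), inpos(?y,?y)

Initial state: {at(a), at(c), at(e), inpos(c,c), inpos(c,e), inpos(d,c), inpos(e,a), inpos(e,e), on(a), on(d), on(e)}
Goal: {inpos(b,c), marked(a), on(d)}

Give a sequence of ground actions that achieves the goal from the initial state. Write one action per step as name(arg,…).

1. flip(e,a)  →  {at(a), at(c), at(e), inpos(a,a), inpos(c,c), inpos(c,e), inpos(d,c), inpos(e,e), on(a), on(d), on(e)}
2. grab(e,a)  →  {at(c), at(e), inpos(c,c), inpos(c,e), inpos(d,c), inpos(e,a), inpos(e,e), marked(a), on(a), on(d), on(e)}
3. grab(b,c)  →  {at(e), inpos(b,c), inpos(c,e), inpos(d,c), inpos(e,a), inpos(e,e), marked(a), marked(c), on(a), on(d), on(e)}

flip(e,a); grab(e,a); grab(b,c)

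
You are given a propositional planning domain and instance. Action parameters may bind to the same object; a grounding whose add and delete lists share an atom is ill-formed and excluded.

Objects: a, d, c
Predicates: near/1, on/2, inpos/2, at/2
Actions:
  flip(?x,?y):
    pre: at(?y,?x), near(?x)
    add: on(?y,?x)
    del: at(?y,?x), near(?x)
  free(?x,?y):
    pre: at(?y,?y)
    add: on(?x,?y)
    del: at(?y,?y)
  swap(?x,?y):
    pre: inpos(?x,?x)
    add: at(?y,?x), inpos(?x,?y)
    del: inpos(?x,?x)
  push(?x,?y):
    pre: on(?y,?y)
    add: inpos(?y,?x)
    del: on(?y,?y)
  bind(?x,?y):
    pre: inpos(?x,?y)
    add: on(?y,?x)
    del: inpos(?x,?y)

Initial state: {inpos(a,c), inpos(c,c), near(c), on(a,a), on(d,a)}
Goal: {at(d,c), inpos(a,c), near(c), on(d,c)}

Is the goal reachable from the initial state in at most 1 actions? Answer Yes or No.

1. swap(c,d)  →  {at(d,c), inpos(a,c), inpos(c,d), near(c), on(a,a), on(d,a)}
2. bind(c,d)  →  {at(d,c), inpos(a,c), near(c), on(a,a), on(d,a), on(d,c)}
optimal plan length = 2; 2 > 1

No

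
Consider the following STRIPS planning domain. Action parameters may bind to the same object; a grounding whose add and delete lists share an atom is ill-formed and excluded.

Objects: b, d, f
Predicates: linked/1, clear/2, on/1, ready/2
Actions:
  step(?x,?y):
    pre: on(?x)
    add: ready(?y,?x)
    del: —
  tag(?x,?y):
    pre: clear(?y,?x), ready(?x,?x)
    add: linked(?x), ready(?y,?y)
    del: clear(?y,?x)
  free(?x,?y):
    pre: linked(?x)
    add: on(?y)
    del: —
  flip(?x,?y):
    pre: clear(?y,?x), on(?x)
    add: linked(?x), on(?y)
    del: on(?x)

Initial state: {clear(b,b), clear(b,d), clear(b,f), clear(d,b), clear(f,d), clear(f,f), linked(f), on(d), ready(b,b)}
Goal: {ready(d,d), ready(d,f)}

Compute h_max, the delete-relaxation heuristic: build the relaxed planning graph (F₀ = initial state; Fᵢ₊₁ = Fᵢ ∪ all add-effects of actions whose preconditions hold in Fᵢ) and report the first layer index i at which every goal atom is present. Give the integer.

2

F0 = init (9 atoms)
F1 = F0 ∪ {linked(b), linked(d), on(b), on(f), ready(b,d), ready(d,d), ready(f,d)}  (16 atoms)
F2 = F1 ∪ {ready(b,f), ready(d,b), ready(d,f), ready(f,b), ready(f,f)}  (21 atoms)
goal ⊆ F2  ⇒  h_max = 2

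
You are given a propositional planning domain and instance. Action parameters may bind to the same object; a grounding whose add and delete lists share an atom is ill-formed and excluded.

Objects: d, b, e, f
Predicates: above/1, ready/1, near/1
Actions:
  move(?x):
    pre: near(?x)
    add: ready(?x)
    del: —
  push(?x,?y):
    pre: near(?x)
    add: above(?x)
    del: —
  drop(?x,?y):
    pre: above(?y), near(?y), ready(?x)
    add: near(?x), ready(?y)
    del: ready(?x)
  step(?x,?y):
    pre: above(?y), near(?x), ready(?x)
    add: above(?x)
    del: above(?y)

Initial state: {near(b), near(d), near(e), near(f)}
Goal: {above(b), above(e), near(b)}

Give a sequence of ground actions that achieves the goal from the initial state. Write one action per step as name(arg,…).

1. push(b,d)  →  {above(b), near(b), near(d), near(e), near(f)}
2. push(e,d)  →  {above(b), above(e), near(b), near(d), near(e), near(f)}

push(b,d); push(e,d)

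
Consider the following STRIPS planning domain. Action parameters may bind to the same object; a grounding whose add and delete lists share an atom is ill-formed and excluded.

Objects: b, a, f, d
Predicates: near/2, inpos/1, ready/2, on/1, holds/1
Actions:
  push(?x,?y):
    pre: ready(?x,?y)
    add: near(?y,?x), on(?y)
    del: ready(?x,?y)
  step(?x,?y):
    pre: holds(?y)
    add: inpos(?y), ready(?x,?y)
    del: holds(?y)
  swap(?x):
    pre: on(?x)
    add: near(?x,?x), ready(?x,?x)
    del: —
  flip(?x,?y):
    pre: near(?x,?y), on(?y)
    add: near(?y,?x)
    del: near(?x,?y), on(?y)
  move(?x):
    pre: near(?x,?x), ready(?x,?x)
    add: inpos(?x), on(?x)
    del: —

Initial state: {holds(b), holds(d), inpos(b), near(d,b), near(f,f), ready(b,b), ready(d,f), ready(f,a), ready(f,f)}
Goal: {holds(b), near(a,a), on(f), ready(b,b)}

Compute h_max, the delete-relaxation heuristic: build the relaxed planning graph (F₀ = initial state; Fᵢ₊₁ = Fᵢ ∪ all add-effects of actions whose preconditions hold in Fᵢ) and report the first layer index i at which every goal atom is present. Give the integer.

F0 = init (9 atoms)
F1 = F0 ∪ {inpos(d), inpos(f), near(a,f), near(b,b), near(f,d), on(a), on(b), on(f), ready(a,b), ready(a,d), ready(b,d), ready(d,b), ready(d,d), ready(f,b), ready(f,d)}  (24 atoms)
F2 = F1 ∪ {near(a,a), near(b,a), near(b,d), near(b,f), near(d,a), near(d,d), near(d,f), near(f,a), on(d), ready(a,a)}  (34 atoms)
goal ⊆ F2  ⇒  h_max = 2

2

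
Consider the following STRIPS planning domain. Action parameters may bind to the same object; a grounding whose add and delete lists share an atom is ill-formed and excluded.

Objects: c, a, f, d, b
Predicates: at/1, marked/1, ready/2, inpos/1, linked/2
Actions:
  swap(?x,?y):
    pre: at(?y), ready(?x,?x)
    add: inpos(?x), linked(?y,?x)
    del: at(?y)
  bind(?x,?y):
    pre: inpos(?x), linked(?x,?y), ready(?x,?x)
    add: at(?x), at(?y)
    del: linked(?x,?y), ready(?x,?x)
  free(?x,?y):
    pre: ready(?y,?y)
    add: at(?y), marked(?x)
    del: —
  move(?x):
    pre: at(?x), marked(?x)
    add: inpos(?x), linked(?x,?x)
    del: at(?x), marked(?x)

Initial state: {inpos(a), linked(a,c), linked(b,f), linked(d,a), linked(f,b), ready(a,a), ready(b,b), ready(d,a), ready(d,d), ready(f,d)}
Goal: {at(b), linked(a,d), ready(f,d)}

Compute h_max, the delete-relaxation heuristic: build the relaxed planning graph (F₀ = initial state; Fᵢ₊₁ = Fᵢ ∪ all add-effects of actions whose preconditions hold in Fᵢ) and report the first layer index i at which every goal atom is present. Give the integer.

2

F0 = init (10 atoms)
F1 = F0 ∪ {at(a), at(b), at(c), at(d), marked(a), marked(b), marked(c), marked(d), marked(f)}  (19 atoms)
F2 = F1 ∪ {inpos(b), inpos(c), inpos(d), linked(a,a), linked(a,b), linked(a,d), linked(b,a), linked(b,b), linked(b,d), linked(c,a), linked(c,b), linked(c,c), linked(c,d), linked(d,b), linked(d,d)}  (34 atoms)
goal ⊆ F2  ⇒  h_max = 2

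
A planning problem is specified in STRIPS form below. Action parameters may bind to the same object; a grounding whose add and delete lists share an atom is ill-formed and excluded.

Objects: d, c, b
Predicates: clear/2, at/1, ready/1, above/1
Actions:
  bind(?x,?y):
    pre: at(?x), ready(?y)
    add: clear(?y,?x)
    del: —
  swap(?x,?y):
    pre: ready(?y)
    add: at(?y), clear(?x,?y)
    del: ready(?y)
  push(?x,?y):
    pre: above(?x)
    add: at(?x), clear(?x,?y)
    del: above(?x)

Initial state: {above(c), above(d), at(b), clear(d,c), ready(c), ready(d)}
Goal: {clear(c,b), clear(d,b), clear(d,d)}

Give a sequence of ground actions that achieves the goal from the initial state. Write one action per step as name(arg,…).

1. bind(b,d)  →  {above(c), above(d), at(b), clear(d,b), clear(d,c), ready(c), ready(d)}
2. bind(b,c)  →  {above(c), above(d), at(b), clear(c,b), clear(d,b), clear(d,c), ready(c), ready(d)}
3. swap(d,d)  →  {above(c), above(d), at(b), at(d), clear(c,b), clear(d,b), clear(d,c), clear(d,d), ready(c)}

bind(b,d); bind(b,c); swap(d,d)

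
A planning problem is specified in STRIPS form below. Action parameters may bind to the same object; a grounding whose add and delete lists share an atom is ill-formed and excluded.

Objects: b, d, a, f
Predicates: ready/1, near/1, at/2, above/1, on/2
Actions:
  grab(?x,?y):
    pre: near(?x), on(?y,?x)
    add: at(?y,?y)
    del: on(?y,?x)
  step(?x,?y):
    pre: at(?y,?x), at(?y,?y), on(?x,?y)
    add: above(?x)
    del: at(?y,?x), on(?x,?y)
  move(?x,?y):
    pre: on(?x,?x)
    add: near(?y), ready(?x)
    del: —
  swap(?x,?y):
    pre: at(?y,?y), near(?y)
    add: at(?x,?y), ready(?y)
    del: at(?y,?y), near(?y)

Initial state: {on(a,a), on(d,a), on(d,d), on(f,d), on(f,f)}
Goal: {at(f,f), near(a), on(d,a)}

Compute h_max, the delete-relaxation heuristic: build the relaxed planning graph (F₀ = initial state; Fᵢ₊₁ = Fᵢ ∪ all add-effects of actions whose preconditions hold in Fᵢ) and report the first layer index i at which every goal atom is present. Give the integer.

F0 = init (5 atoms)
F1 = F0 ∪ {near(a), near(b), near(d), near(f), ready(a), ready(d), ready(f)}  (12 atoms)
F2 = F1 ∪ {at(a,a), at(d,d), at(f,f)}  (15 atoms)
goal ⊆ F2  ⇒  h_max = 2

2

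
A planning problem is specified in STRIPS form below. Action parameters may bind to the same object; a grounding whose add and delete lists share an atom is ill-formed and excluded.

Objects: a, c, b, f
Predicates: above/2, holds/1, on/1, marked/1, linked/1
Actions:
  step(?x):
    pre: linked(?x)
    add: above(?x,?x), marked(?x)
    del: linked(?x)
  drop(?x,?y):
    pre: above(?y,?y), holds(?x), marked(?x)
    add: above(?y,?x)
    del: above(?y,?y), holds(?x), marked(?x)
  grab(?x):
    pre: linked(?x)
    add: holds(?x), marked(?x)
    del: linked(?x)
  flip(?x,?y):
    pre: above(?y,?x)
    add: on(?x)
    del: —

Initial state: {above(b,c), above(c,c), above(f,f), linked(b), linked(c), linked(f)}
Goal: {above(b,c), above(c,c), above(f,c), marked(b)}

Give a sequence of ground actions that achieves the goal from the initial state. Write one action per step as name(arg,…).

step(b); grab(c); drop(c,f)

1. step(b)  →  {above(b,b), above(b,c), above(c,c), above(f,f), linked(c), linked(f), marked(b)}
2. grab(c)  →  {above(b,b), above(b,c), above(c,c), above(f,f), holds(c), linked(f), marked(b), marked(c)}
3. drop(c,f)  →  {above(b,b), above(b,c), above(c,c), above(f,c), linked(f), marked(b)}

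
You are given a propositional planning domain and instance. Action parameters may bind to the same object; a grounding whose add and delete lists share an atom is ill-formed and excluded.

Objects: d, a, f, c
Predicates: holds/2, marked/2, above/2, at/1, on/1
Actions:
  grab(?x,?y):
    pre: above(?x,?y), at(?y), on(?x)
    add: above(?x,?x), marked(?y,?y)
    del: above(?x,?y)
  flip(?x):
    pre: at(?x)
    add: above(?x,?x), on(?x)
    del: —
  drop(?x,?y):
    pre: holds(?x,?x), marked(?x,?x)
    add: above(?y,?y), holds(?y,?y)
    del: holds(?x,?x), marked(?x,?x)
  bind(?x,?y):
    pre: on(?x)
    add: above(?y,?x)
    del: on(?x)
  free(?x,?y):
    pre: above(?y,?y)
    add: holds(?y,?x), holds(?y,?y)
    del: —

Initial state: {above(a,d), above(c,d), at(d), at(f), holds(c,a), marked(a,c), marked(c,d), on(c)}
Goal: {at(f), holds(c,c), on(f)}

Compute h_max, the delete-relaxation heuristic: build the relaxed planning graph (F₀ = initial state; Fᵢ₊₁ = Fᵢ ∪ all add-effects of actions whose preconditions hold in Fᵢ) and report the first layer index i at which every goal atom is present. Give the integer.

2

F0 = init (8 atoms)
F1 = F0 ∪ {above(a,c), above(c,c), above(d,c), above(d,d), above(f,c), above(f,f), marked(d,d), on(d), on(f)}  (17 atoms)
F2 = F1 ∪ {above(a,f), above(c,f), above(d,f), above(f,d), holds(c,c), holds(c,d), holds(c,f), holds(d,a), holds(d,c), holds(d,d), holds(d,f), holds(f,a), holds(f,c), holds(f,d), holds(f,f)}  (32 atoms)
goal ⊆ F2  ⇒  h_max = 2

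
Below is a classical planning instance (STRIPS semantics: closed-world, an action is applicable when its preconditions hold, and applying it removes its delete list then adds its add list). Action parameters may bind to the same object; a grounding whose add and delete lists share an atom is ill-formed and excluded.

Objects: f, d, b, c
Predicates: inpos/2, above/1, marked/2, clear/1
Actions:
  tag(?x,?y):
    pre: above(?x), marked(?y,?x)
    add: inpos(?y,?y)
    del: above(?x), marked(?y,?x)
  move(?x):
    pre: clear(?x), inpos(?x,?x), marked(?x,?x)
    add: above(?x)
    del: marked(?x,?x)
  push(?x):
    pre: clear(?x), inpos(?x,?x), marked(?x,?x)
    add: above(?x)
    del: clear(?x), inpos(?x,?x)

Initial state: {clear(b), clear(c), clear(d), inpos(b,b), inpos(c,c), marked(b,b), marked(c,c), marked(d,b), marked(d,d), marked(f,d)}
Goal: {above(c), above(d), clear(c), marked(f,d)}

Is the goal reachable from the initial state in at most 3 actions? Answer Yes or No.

No

1. move(b)  →  {above(b), clear(b), clear(c), clear(d), inpos(b,b), inpos(c,c), marked(c,c), marked(d,b), marked(d,d), marked(f,d)}
2. tag(b,d)  →  {clear(b), clear(c), clear(d), inpos(b,b), inpos(c,c), inpos(d,d), marked(c,c), marked(d,d), marked(f,d)}
3. move(d)  →  {above(d), clear(b), clear(c), clear(d), inpos(b,b), inpos(c,c), inpos(d,d), marked(c,c), marked(f,d)}
4. move(c)  →  {above(c), above(d), clear(b), clear(c), clear(d), inpos(b,b), inpos(c,c), inpos(d,d), marked(f,d)}
optimal plan length = 4; 4 > 3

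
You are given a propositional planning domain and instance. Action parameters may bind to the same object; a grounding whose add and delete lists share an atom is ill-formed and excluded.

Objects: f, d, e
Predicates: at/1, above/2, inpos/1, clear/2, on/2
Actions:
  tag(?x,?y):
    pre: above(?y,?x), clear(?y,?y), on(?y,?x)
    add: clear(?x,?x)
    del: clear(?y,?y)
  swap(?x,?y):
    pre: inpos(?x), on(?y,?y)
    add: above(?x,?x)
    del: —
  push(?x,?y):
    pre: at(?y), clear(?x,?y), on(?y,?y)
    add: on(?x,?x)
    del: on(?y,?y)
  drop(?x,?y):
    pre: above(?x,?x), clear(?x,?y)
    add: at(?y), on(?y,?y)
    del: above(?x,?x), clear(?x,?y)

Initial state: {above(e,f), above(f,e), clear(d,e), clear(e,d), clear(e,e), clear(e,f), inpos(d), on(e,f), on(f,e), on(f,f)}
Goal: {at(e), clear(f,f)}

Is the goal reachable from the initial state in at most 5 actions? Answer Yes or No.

Yes

1. tag(f,e)  →  {above(e,f), above(f,e), clear(d,e), clear(e,d), clear(e,f), clear(f,f), inpos(d), on(e,f), on(f,e), on(f,f)}
2. swap(d,f)  →  {above(d,d), above(e,f), above(f,e), clear(d,e), clear(e,d), clear(e,f), clear(f,f), inpos(d), on(e,f), on(f,e), on(f,f)}
3. drop(d,e)  →  {above(e,f), above(f,e), at(e), clear(e,d), clear(e,f), clear(f,f), inpos(d), on(e,e), on(e,f), on(f,e), on(f,f)}
optimal plan length = 3; 3 ≤ 5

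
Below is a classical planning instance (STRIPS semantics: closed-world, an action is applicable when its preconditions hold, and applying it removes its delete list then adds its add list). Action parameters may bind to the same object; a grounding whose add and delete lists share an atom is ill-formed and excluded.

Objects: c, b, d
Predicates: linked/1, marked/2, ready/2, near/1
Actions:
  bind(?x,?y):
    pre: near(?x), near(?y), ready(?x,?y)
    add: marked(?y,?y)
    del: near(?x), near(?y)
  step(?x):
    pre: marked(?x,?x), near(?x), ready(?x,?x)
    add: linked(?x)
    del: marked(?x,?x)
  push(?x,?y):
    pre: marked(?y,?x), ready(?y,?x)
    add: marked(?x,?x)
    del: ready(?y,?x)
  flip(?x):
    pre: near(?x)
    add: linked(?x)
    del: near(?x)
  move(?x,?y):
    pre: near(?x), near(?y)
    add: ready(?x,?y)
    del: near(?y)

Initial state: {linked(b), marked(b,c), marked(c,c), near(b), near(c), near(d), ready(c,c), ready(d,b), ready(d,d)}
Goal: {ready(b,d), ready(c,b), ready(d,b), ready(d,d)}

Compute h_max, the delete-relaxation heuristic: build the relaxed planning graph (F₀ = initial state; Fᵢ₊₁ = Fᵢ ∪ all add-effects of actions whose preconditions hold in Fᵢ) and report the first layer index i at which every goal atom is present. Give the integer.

1

F0 = init (9 atoms)
F1 = F0 ∪ {linked(c), linked(d), marked(b,b), marked(d,d), ready(b,b), ready(b,c), ready(b,d), ready(c,b), ready(c,d), ready(d,c)}  (19 atoms)
goal ⊆ F1  ⇒  h_max = 1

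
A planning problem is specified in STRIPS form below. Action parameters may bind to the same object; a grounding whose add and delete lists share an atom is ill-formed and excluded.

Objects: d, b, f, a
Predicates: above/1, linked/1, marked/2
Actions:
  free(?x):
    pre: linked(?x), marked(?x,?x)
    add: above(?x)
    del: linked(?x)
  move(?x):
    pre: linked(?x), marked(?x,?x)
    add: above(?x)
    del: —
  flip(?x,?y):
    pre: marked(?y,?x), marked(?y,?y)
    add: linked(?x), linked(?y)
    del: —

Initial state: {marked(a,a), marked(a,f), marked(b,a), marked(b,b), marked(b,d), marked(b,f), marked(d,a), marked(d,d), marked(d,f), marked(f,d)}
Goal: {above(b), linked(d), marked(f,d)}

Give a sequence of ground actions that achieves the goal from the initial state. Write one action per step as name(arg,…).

flip(d,b); free(b)

1. flip(d,b)  →  {linked(b), linked(d), marked(a,a), marked(a,f), marked(b,a), marked(b,b), marked(b,d), marked(b,f), marked(d,a), marked(d,d), marked(d,f), marked(f,d)}
2. free(b)  →  {above(b), linked(d), marked(a,a), marked(a,f), marked(b,a), marked(b,b), marked(b,d), marked(b,f), marked(d,a), marked(d,d), marked(d,f), marked(f,d)}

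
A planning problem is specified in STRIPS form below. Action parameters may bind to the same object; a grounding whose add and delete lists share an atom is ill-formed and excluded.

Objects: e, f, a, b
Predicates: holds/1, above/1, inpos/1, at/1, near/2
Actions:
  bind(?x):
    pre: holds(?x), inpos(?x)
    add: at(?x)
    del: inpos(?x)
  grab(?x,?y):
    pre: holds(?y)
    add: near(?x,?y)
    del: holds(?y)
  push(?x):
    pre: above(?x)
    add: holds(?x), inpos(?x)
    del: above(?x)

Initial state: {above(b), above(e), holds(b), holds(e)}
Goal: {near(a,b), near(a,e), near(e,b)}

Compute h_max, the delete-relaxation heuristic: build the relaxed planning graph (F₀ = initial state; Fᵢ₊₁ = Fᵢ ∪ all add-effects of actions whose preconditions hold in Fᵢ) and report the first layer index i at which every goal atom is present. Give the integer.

F0 = init (4 atoms)
F1 = F0 ∪ {inpos(b), inpos(e), near(a,b), near(a,e), near(b,b), near(b,e), near(e,b), near(e,e), near(f,b), near(f,e)}  (14 atoms)
goal ⊆ F1  ⇒  h_max = 1

1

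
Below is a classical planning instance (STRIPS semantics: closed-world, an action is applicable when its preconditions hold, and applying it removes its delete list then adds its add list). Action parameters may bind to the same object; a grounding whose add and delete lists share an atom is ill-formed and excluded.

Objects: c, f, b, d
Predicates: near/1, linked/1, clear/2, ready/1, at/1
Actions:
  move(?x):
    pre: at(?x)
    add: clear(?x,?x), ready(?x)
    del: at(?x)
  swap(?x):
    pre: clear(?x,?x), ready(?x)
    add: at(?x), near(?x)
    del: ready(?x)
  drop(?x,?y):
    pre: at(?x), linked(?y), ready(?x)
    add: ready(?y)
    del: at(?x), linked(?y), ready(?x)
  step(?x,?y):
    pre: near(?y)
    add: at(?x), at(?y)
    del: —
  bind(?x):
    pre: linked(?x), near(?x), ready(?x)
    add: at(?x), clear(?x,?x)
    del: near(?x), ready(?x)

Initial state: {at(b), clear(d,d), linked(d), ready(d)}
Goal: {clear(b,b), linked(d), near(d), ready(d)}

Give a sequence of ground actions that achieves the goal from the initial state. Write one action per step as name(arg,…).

1. move(b)  →  {clear(b,b), clear(d,d), linked(d), ready(b), ready(d)}
2. swap(d)  →  {at(d), clear(b,b), clear(d,d), linked(d), near(d), ready(b)}
3. move(d)  →  {clear(b,b), clear(d,d), linked(d), near(d), ready(b), ready(d)}

move(b); swap(d); move(d)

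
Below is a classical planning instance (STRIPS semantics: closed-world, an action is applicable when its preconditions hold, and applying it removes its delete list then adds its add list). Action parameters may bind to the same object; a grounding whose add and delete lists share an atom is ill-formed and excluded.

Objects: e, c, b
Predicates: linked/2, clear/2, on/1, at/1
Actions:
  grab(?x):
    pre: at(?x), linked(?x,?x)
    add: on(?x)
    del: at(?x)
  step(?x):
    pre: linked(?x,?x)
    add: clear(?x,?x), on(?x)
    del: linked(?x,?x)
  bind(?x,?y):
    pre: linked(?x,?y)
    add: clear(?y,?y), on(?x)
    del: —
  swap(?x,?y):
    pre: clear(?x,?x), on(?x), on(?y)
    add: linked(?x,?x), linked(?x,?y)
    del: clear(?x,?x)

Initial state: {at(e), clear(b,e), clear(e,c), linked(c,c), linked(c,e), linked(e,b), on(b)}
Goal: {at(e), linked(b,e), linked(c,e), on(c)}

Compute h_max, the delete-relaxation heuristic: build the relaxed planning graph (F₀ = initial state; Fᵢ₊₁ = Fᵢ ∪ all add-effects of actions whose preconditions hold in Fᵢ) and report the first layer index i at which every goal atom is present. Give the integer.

2

F0 = init (7 atoms)
F1 = F0 ∪ {clear(b,b), clear(c,c), clear(e,e), on(c), on(e)}  (12 atoms)
F2 = F1 ∪ {linked(b,b), linked(b,c), linked(b,e), linked(c,b), linked(e,c), linked(e,e)}  (18 atoms)
goal ⊆ F2  ⇒  h_max = 2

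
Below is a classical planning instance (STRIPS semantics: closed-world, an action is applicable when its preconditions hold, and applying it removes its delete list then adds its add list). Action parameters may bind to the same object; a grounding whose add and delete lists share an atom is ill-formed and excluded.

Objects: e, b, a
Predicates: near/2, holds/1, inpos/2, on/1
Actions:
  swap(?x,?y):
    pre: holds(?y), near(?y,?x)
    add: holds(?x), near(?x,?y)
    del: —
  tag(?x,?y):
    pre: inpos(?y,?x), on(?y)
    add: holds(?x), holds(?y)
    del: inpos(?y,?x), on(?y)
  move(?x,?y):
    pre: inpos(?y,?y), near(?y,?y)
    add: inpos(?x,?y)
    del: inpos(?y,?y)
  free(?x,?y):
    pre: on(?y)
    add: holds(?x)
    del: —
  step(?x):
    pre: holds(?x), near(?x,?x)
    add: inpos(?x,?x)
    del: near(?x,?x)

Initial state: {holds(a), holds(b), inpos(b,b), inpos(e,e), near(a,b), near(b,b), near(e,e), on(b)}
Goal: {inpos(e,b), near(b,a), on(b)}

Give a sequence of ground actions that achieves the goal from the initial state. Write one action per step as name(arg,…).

1. swap(b,a)  →  {holds(a), holds(b), inpos(b,b), inpos(e,e), near(a,b), near(b,a), near(b,b), near(e,e), on(b)}
2. move(e,b)  →  {holds(a), holds(b), inpos(e,b), inpos(e,e), near(a,b), near(b,a), near(b,b), near(e,e), on(b)}

swap(b,a); move(e,b)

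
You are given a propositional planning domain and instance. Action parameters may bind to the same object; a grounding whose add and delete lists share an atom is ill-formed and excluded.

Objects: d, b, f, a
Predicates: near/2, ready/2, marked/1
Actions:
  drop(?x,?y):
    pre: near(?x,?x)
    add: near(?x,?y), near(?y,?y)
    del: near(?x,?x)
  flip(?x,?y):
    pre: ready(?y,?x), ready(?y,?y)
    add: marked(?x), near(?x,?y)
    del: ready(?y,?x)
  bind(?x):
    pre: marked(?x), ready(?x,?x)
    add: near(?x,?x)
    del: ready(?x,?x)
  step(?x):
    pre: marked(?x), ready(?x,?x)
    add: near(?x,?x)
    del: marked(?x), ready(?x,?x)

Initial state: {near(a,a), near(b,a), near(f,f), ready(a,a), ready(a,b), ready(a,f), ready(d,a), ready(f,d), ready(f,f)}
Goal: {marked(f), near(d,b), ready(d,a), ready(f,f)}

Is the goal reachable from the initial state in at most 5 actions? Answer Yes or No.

1. drop(f,d)  →  {near(a,a), near(b,a), near(d,d), near(f,d), ready(a,a), ready(a,b), ready(a,f), ready(d,a), ready(f,d), ready(f,f)}
2. drop(d,b)  →  {near(a,a), near(b,a), near(b,b), near(d,b), near(f,d), ready(a,a), ready(a,b), ready(a,f), ready(d,a), ready(f,d), ready(f,f)}
3. flip(f,a)  →  {marked(f), near(a,a), near(b,a), near(b,b), near(d,b), near(f,a), near(f,d), ready(a,a), ready(a,b), ready(d,a), ready(f,d), ready(f,f)}
optimal plan length = 3; 3 ≤ 5

Yes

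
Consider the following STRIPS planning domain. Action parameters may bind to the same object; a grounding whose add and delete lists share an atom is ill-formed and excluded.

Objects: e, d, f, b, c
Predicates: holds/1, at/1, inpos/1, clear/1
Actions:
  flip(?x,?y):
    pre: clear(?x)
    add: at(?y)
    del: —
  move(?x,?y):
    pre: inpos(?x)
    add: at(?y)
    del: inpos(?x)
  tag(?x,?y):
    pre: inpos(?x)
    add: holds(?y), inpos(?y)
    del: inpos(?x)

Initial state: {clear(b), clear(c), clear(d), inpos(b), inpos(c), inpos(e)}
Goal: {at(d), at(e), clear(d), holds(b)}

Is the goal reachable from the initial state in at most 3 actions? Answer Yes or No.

Yes

1. flip(d,e)  →  {at(e), clear(b), clear(c), clear(d), inpos(b), inpos(c), inpos(e)}
2. flip(d,d)  →  {at(d), at(e), clear(b), clear(c), clear(d), inpos(b), inpos(c), inpos(e)}
3. tag(e,b)  →  {at(d), at(e), clear(b), clear(c), clear(d), holds(b), inpos(b), inpos(c)}
optimal plan length = 3; 3 ≤ 3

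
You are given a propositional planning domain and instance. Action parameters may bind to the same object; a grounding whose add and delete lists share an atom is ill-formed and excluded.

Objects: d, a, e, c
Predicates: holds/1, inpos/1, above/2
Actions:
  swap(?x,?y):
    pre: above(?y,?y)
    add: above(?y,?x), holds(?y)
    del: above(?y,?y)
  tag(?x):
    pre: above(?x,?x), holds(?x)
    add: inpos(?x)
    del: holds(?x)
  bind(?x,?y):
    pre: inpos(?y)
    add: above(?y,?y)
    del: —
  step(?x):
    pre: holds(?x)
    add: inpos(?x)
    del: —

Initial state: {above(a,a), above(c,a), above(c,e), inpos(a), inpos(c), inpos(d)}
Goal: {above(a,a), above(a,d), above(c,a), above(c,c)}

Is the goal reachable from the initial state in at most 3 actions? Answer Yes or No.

1. swap(d,a)  →  {above(a,d), above(c,a), above(c,e), holds(a), inpos(a), inpos(c), inpos(d)}
2. bind(d,a)  →  {above(a,a), above(a,d), above(c,a), above(c,e), holds(a), inpos(a), inpos(c), inpos(d)}
3. bind(d,c)  →  {above(a,a), above(a,d), above(c,a), above(c,c), above(c,e), holds(a), inpos(a), inpos(c), inpos(d)}
optimal plan length = 3; 3 ≤ 3

Yes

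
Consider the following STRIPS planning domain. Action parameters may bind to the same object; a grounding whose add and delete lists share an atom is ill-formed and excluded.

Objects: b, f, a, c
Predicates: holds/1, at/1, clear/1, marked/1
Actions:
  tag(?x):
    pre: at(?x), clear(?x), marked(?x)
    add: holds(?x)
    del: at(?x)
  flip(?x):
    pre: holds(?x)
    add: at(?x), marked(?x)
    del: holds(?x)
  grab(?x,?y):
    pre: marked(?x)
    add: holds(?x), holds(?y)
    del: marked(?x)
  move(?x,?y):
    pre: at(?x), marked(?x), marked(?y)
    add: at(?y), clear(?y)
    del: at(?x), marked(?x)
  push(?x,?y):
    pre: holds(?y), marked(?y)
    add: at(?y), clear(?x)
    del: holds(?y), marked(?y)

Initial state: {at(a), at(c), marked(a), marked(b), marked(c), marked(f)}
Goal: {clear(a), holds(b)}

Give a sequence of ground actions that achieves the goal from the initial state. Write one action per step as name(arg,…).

1. grab(b,b)  →  {at(a), at(c), holds(b), marked(a), marked(c), marked(f)}
2. move(c,a)  →  {at(a), clear(a), holds(b), marked(a), marked(f)}

grab(b,b); move(c,a)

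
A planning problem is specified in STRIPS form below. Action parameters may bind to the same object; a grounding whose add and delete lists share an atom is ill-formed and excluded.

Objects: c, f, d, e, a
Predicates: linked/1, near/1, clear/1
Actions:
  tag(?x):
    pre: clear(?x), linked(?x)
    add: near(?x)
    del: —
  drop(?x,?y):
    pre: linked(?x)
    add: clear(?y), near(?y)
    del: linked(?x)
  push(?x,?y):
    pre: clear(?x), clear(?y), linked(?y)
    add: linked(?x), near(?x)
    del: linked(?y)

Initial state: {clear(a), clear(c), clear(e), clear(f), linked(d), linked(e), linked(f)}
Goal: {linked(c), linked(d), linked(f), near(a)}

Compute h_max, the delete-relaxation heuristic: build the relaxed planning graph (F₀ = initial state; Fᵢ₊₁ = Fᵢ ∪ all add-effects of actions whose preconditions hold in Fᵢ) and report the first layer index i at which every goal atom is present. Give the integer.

F0 = init (7 atoms)
F1 = F0 ∪ {clear(d), linked(a), linked(c), near(a), near(c), near(d), near(e), near(f)}  (15 atoms)
goal ⊆ F1  ⇒  h_max = 1

1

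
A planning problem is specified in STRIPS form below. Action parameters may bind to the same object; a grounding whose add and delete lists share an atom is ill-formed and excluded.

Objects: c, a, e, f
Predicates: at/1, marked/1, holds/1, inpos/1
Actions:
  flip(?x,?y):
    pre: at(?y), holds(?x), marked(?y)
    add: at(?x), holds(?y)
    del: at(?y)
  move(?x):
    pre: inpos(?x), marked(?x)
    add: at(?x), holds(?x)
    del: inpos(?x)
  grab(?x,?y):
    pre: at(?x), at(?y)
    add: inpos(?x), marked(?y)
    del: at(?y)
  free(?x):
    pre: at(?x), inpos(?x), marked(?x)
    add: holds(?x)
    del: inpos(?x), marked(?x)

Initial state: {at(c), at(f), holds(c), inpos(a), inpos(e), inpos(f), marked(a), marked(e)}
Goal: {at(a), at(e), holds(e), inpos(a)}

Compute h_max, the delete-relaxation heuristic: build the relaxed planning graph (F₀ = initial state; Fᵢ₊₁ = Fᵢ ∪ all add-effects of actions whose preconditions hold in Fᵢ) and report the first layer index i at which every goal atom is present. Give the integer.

F0 = init (8 atoms)
F1 = F0 ∪ {at(a), at(e), holds(a), holds(e), inpos(c), marked(c), marked(f)}  (15 atoms)
goal ⊆ F1  ⇒  h_max = 1

1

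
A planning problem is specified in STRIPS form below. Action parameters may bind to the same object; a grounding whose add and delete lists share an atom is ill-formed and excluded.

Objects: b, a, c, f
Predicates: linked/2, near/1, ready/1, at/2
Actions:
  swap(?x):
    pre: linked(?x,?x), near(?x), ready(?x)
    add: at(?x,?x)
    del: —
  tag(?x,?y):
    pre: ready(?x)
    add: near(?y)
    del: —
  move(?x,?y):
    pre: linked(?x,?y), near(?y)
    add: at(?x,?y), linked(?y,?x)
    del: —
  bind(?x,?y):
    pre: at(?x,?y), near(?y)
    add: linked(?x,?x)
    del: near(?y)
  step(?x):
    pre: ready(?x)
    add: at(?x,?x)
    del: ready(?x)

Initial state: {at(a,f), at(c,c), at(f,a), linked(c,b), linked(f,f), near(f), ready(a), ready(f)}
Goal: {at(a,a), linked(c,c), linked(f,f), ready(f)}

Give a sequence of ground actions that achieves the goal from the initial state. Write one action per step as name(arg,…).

1. tag(a,c)  →  {at(a,f), at(c,c), at(f,a), linked(c,b), linked(f,f), near(c), near(f), ready(a), ready(f)}
2. bind(c,c)  →  {at(a,f), at(c,c), at(f,a), linked(c,b), linked(c,c), linked(f,f), near(f), ready(a), ready(f)}
3. step(a)  →  {at(a,a), at(a,f), at(c,c), at(f,a), linked(c,b), linked(c,c), linked(f,f), near(f), ready(f)}

tag(a,c); bind(c,c); step(a)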